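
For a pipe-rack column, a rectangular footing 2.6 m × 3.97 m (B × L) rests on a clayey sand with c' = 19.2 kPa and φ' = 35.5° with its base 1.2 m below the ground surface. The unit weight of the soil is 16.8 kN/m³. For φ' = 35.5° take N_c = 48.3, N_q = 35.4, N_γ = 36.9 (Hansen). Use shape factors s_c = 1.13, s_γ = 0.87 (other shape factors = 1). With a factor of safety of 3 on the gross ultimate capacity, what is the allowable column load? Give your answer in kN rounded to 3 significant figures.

P_all ≈ 8470 kN

q = γ·D_f = 16.8 × 1.2 = 20.16 kPa.
c·N_c·s_c = 19.2 × 48.3 × 1.13 = 1047.9 kPa
q·N_q = 20.16 × 35.4 = 713.66 kPa
0.5·γ·B·N_γ·s_γ = 0.5 × 16.8 × 2.6 × 36.9 × 0.87 = 701.13 kPa
q_ult = 1047.9 + 713.66 + 701.13 = 2462.7 kPa.
Gross allowable pressure q_all = 2462.7 / 3 = 820.9 kPa.
Footing area = 10.322 m², so allowable column load = 820.9 × 10.322 = 8473.4 kN.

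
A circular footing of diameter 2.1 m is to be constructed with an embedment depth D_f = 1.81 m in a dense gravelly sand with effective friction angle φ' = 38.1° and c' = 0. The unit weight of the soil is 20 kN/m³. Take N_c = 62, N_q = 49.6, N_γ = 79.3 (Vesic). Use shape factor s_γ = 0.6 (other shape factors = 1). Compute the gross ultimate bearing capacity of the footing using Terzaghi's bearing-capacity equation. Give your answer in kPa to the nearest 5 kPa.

q = γ·D_f = 20 × 1.81 = 36.2 kPa.
q·N_q = 36.2 × 49.6 = 1795.5 kPa
0.5·γ·B·N_γ·s_γ = 0.5 × 20 × 2.1 × 79.3 × 0.6 = 999.18 kPa
q_ult = 1795.5 + 999.18 = 2794.7 kPa.

q_ult ≈ 2795 kPa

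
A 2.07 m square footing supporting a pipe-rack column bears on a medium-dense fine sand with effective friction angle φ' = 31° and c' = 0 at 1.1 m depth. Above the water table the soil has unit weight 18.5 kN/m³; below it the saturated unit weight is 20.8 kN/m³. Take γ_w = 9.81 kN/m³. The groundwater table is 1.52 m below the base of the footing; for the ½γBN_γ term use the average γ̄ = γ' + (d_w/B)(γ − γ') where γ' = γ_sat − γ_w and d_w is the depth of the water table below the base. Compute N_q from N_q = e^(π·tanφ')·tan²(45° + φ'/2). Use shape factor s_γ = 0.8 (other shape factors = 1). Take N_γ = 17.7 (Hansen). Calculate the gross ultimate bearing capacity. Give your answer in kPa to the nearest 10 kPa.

tan31° = 0.6009, so N_q = e^(π×0.6009)·tan²(60.5°) = 6.604 × 3.124 = 20.63.
q = γ·D_f = 18.5 × 1.1 = 20.35 kPa.
γ' = 10.99 kN/m³; averaging over the depth B below the base, γ̄ = γ' + (d_w/B)(γ − γ') = 16.505 kN/m³.
q·N_q = 20.35 × 20.631 = 419.84 kPa
0.5·γ·B·N_γ·s_γ = 0.5 × 16.505 × 2.07 × 17.7 × 0.8 = 241.88 kPa
q_ult = 419.84 + 241.88 = 661.72 kPa.

q_ult ≈ 660 kPa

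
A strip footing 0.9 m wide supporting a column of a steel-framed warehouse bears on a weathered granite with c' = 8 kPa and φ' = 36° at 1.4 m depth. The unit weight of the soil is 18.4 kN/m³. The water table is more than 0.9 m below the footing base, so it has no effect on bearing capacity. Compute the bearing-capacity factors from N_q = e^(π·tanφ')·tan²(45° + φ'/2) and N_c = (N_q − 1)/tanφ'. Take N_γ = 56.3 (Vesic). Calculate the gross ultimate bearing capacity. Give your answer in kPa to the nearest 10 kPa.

q_ult ≈ 1840 kPa

tan36° = 0.7265, so N_q = e^(π×0.7265)·tan²(63°) = 9.801 × 3.852 = 37.75.
N_c = (37.75 − 1)/tan36° = 50.59.
Overburden at base level: q = 18.4 × 1.4 = 25.76 kPa.
Cohesion term c·N_c = 8 × 50.585 = 404.68 kPa; surcharge term q·N_q = 25.76 × 37.752 = 972.5 kPa; self-weight term 0.5·γ·B·N_γ = 0.5 × 18.4 × 0.9 × 56.3 = 466.16 kPa.
q_ult = 404.68 + 972.5 + 466.16 = 1843.4 kPa.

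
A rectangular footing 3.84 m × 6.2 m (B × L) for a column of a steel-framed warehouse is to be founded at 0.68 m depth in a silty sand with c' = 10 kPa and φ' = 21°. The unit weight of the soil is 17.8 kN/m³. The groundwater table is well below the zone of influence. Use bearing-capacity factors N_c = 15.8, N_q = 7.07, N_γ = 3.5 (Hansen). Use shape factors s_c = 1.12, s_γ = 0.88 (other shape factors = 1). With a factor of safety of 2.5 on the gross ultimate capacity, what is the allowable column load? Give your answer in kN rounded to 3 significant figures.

P_all ≈ 3500 kN

Overburden at base level: q = 17.8 × 0.68 = 12.104 kPa.
Cohesion term c·N_c·s_c = 10 × 15.8 × 1.12 = 176.96 kPa; surcharge term q·N_q = 12.104 × 7.07 = 85.575 kPa; self-weight term 0.5·γ·B·N_γ·s_γ = 0.5 × 17.8 × 3.84 × 3.5 × 0.88 = 105.26 kPa.
q_ult = 176.96 + 85.575 + 105.26 = 367.8 kPa.
Gross allowable pressure q_all = 367.8 / 2.5 = 147.12 kPa.
Footing area = 23.808 m², so allowable column load = 147.12 × 23.808 = 3502.6 kN.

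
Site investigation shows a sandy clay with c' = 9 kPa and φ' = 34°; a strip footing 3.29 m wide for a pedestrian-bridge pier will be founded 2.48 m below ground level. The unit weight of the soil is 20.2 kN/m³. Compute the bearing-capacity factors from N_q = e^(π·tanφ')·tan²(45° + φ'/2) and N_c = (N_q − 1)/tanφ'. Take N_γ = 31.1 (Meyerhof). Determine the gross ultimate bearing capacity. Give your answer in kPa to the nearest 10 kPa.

tan34° = 0.6745, so N_q = e^(π×0.6745)·tan²(62°) = 8.323 × 3.537 = 29.44.
N_c = (29.44 − 1)/tan34° = 42.16.
q = γ·D_f = 20.2 × 2.48 = 50.096 kPa.
c·N_c = 9 × 42.164 = 379.47 kPa
q·N_q = 50.096 × 29.44 = 1474.8 kPa
0.5·γ·B·N_γ = 0.5 × 20.2 × 3.29 × 31.1 = 1033.4 kPa
q_ult = 379.47 + 1474.8 + 1033.4 = 2887.7 kPa.

q_ult ≈ 2890 kPa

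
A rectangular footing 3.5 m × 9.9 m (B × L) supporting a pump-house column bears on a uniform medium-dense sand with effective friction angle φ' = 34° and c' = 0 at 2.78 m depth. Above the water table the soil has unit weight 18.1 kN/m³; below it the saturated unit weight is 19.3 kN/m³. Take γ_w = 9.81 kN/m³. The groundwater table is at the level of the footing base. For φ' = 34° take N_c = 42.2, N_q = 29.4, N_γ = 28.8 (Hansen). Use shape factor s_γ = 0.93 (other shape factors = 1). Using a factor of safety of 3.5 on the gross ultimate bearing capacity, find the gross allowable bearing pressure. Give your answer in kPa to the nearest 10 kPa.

Effective surcharge at the founding depth q = γ·D_f = 18.1 × 2.78 = 50.318 kPa.
The water table coincides with the base, so in the self-weight term γ → γ' = 9.49 kN/m³.
q_ult = q·N_q + 0.5·γ·B·N_γ·s_γ
     = 50.318 × 29.4 + 0.5 × 9.49 × 3.5 × 28.8 × 0.93
     = 1479.3 + 444.82 = 1924.2 kPa.
q_all = 1924.2 / 3.5 = 549.76 kPa.

q_all ≈ 550 kPa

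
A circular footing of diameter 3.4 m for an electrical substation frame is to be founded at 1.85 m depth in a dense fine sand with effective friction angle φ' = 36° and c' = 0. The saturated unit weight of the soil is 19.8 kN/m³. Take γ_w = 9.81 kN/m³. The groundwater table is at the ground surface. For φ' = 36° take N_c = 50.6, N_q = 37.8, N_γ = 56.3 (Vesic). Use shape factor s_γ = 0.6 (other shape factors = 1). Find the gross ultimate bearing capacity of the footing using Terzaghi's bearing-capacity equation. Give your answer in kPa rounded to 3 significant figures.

q_ult ≈ 1270 kPa

With the water table at the surface the whole profile is submerged: γ' = 19.8 − 9.81 = 9.99 kN/m³, so q = γ'·D_f = 18.482 kPa; the same γ' applies in the ½γBN_γ term.
q_ult = q·N_q + 0.5·γ·B·N_γ·s_γ
     = 18.482 × 37.8 + 0.5 × 9.99 × 3.4 × 56.3 × 0.6
     = 698.6 + 573.69 = 1272.3 kPa.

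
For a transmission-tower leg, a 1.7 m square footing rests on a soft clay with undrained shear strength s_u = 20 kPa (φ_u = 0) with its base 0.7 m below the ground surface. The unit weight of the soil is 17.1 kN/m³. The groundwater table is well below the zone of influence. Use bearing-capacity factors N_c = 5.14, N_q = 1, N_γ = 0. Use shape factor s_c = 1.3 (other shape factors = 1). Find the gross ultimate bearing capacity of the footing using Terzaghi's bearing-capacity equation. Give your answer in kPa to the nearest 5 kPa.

Overburden at base level: q = 17.1 × 0.7 = 11.97 kPa.
Cohesion term c·N_c·s_c = 20 × 5.14 × 1.3 = 133.64 kPa; surcharge term q·N_q = 11.97 × 1 = 11.97 kPa.
q_ult = 133.64 + 11.97 = 145.61 kPa.

q_ult ≈ 145 kPa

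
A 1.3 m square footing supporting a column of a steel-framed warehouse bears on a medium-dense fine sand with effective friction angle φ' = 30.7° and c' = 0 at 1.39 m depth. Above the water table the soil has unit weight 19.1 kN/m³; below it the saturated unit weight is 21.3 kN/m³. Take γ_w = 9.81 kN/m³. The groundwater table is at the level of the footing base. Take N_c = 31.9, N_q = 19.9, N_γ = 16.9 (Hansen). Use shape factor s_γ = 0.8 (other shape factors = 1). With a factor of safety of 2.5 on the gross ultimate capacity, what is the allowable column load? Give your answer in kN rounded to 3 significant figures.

Overburden at base level: q = 19.1 × 1.39 = 26.549 kPa.
Below the base the soil is submerged, so the ½γBN_γ term uses γ' = 21.3 − 9.81 = 11.49 kN/m³.
Surcharge term q·N_q = 26.549 × 19.9 = 528.33 kPa; self-weight term 0.5·γ·B·N_γ·s_γ = 0.5 × 11.49 × 1.3 × 16.9 × 0.8 = 100.97 kPa.
q_ult = 528.33 + 100.97 = 629.3 kPa.
Gross allowable pressure q_all = 629.3 / 2.5 = 251.72 kPa.
Footing area = 1.69 m², so allowable column load = 251.72 × 1.69 = 425.41 kN.

P_all ≈ 425 kN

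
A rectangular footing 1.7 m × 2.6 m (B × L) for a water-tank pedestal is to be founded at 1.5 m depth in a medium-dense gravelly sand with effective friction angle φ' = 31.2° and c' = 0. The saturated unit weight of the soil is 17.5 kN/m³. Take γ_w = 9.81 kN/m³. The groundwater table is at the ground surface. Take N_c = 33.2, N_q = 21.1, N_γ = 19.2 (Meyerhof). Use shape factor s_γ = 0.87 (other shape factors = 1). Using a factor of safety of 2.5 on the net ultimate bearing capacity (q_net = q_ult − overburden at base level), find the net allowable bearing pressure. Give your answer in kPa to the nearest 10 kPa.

q_all(net) ≈ 140 kPa

γ' = 17.5 − 9.81 = 7.69 kN/m³ (submerged throughout). q = 7.69 × 1.5 = 11.535 kPa; the same γ' applies in the ½γBN_γ term.
q·N_q = 11.535 × 21.1 = 243.39 kPa
0.5·γ·B·N_γ·s_γ = 0.5 × 7.69 × 1.7 × 19.2 × 0.87 = 109.19 kPa
q_ult = 243.39 + 109.19 = 352.57 kPa.
q_net = 352.57 − 11.535 = 341.04 kPa.
q_all(net) = 341.04 / 2.5 = 136.42 kPa.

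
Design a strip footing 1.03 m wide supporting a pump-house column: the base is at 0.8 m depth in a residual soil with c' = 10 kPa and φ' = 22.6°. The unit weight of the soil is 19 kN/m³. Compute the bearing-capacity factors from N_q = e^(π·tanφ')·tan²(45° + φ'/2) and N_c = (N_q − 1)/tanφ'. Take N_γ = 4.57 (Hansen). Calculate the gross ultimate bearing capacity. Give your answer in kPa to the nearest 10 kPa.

q_ult ≈ 350 kPa

tan22.6° = 0.4163, so N_q = e^(π×0.4163)·tan²(56.3°) = 3.698 × 2.248 = 8.31.
N_c = (8.31 − 1)/tan22.6° = 17.57.
Effective surcharge at the founding depth q = γ·D_f = 19 × 0.8 = 15.2 kPa.
q_ult = c·N_c + q·N_q + 0.5·γ·B·N_γ
     = 10 × 17.57 + 15.2 × 8.3136 + 0.5 × 19 × 1.03 × 4.57
     = 175.7 + 126.37 + 44.717 = 346.78 kPa.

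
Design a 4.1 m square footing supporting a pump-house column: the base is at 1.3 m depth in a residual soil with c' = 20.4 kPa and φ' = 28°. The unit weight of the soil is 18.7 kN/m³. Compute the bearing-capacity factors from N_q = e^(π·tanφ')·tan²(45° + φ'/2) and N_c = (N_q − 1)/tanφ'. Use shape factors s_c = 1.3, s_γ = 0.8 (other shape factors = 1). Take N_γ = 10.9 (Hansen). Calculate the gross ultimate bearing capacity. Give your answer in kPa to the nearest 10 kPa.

tan28° = 0.5317, so N_q = e^(π×0.5317)·tan²(59°) = 5.314 × 2.77 = 14.72.
N_c = (14.72 − 1)/tan28° = 25.8.
Overburden at base level: q = 18.7 × 1.3 = 24.31 kPa.
Cohesion term c·N_c·s_c = 20.4 × 25.803 × 1.3 = 684.3 kPa; surcharge term q·N_q = 24.31 × 14.72 = 357.84 kPa; self-weight term 0.5·γ·B·N_γ·s_γ = 0.5 × 18.7 × 4.1 × 10.9 × 0.8 = 334.28 kPa.
q_ult = 684.3 + 357.84 + 334.28 = 1376.4 kPa.

q_ult ≈ 1380 kPa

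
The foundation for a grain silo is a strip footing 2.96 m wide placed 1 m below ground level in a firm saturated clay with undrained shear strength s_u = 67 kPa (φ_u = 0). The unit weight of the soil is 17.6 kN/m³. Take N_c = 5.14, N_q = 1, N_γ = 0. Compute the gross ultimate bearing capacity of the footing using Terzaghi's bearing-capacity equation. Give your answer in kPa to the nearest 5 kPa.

Effective surcharge at the founding depth q = γ·D_f = 17.6 × 1 = 17.6 kPa.
q_ult = c·N_c + q·N_q
     = 67 × 5.14 + 17.6 × 1
     = 344.38 + 17.6 = 361.98 kPa.

q_ult ≈ 360 kPa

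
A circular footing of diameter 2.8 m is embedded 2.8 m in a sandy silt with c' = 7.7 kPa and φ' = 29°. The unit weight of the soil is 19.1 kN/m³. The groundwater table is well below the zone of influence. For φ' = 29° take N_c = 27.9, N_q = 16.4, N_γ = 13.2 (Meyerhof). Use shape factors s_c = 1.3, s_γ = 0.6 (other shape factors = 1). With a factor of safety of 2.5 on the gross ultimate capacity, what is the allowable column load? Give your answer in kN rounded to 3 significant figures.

Effective surcharge at the founding depth q = γ·D_f = 19.1 × 2.8 = 53.48 kPa.
q_ult = c·N_c·s_c + q·N_q + 0.5·γ·B·N_γ·s_γ
     = 7.7 × 27.9 × 1.3 + 53.48 × 16.4 + 0.5 × 19.1 × 2.8 × 13.2 × 0.6
     = 279.28 + 877.07 + 211.78 = 1368.1 kPa.
Gross allowable pressure q_all = 1368.1 / 2.5 = 547.25 kPa.
Footing area = 6.1575 m², so allowable column load = 547.25 × 6.1575 = 3369.7 kN.

P_all ≈ 3370 kN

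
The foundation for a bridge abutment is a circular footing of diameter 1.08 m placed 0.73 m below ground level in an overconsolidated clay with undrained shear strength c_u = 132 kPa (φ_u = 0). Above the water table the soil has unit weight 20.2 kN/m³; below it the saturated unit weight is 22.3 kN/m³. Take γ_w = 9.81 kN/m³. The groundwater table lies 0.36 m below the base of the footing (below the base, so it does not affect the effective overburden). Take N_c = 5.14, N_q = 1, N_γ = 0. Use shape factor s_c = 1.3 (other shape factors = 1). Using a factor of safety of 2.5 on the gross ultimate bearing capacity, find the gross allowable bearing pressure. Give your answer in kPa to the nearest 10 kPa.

Overburden at base level: q = 20.2 × 0.73 = 14.746 kPa.
Cohesion term c·N_c·s_c = 132 × 5.14 × 1.3 = 882.02 kPa; surcharge term q·N_q = 14.746 × 1 = 14.746 kPa.
q_ult = 882.02 + 14.746 = 896.77 kPa.
q_all = 896.77 / 2.5 = 358.71 kPa.

q_all ≈ 360 kPa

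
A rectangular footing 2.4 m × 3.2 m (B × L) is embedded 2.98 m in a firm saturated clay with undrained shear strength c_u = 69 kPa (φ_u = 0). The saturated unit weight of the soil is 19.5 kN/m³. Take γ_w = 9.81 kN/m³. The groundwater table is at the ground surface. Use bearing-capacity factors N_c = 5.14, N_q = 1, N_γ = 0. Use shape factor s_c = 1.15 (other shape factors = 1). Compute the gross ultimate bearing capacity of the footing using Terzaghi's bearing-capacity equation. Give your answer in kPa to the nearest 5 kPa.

With the water table at the surface the whole profile is submerged: γ' = 19.5 − 9.81 = 9.69 kN/m³, so q = γ'·D_f = 28.876 kPa.
q_ult = c·N_c·s_c + q·N_q
     = 69 × 5.14 × 1.15 + 28.876 × 1
     = 407.86 + 28.876 = 436.74 kPa.

q_ult ≈ 435 kPa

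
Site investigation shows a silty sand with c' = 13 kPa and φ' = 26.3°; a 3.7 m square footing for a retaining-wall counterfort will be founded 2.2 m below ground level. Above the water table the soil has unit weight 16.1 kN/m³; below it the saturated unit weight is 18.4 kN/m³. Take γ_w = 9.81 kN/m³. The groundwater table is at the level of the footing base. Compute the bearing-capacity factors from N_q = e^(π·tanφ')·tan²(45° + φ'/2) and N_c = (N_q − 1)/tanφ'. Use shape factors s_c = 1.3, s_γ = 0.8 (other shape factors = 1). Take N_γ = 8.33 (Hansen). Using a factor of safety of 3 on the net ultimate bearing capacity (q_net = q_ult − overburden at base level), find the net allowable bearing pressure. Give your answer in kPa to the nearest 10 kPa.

q_all(net) ≈ 300 kPa

N_q = e^(π·tan26.3°)·tan²(58.15°) = 12.24; N_c = (N_q − 1)/tanφ' = 22.74.
q = γ·D_f = 16.1 × 2.2 = 35.42 kPa.
For the ½γBN_γ term take γ' = 18.4 − 9.81 = 8.59 kN/m³ (soil below base is submerged).
c·N_c·s_c = 13 × 22.744 × 1.3 = 384.37 kPa
q·N_q = 35.42 × 12.241 = 433.56 kPa
0.5·γ·B·N_γ·s_γ = 0.5 × 8.59 × 3.7 × 8.33 × 0.8 = 105.9 kPa
q_ult = 384.37 + 433.56 + 105.9 = 923.83 kPa.
q_net = 923.83 − 35.42 = 888.41 kPa.
q_all(net) = 888.41 / 3 = 296.14 kPa.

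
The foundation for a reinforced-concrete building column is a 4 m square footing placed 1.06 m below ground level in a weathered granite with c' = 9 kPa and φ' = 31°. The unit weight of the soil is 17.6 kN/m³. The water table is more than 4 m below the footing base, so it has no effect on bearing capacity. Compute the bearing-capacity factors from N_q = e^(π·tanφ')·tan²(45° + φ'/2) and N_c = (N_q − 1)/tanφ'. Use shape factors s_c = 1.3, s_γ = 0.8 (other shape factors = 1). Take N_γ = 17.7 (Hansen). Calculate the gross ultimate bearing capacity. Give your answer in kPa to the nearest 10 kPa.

q_ult ≈ 1270 kPa

tan31° = 0.6009, so N_q = e^(π×0.6009)·tan²(60.5°) = 6.604 × 3.124 = 20.63.
N_c = (20.63 − 1)/tan31° = 32.67.
Overburden at base level: q = 17.6 × 1.06 = 18.656 kPa.
Cohesion term c·N_c·s_c = 9 × 32.671 × 1.3 = 382.25 kPa; surcharge term q·N_q = 18.656 × 20.631 = 384.89 kPa; self-weight term 0.5·γ·B·N_γ·s_γ = 0.5 × 17.6 × 4 × 17.7 × 0.8 = 498.43 kPa.
q_ult = 382.25 + 384.89 + 498.43 = 1265.6 kPa.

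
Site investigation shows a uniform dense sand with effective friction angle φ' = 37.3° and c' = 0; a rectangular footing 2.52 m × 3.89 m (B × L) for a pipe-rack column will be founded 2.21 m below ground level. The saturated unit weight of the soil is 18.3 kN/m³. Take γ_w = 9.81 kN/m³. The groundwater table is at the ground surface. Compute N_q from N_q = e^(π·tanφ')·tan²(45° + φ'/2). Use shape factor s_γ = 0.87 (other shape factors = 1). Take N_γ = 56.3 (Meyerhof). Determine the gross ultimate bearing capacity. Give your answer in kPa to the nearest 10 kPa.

q_ult ≈ 1360 kPa

tan37.3° = 0.7618, so N_q = e^(π×0.7618)·tan²(63.65°) = 10.949 × 4.076 = 44.63.
Water table at ground surface, so effective unit weight γ' = 18.3 − 9.81 = 8.49 kN/m³ is used throughout; overburden q = 8.49 × 2.21 = 18.763 kPa; the same γ' applies in the ½γBN_γ term.
Surcharge term q·N_q = 18.763 × 44.628 = 837.35 kPa; self-weight term 0.5·γ·B·N_γ·s_γ = 0.5 × 8.49 × 2.52 × 56.3 × 0.87 = 523.97 kPa.
q_ult = 837.35 + 523.97 = 1361.3 kPa.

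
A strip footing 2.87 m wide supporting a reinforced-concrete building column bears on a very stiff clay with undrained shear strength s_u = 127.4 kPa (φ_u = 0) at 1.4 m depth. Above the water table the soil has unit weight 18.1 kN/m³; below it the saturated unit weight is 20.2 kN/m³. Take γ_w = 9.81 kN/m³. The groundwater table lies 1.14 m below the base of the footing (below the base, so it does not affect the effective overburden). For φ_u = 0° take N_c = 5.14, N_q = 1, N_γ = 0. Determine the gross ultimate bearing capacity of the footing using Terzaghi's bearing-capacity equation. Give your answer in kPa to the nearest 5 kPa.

Effective surcharge at the founding depth q = γ·D_f = 18.1 × 1.4 = 25.34 kPa.
q_ult = c·N_c + q·N_q
     = 127.4 × 5.14 + 25.34 × 1
     = 654.84 + 25.34 = 680.18 kPa.

q_ult ≈ 680 kPa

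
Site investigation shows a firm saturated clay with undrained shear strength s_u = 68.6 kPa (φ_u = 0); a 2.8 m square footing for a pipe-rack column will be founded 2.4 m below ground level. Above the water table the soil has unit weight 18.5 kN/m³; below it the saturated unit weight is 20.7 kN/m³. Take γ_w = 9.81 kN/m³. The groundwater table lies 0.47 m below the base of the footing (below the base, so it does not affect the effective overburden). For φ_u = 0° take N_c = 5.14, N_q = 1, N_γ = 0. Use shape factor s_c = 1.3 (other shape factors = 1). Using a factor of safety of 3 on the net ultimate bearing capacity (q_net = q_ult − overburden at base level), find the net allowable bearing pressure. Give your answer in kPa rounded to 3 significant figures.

Overburden at base level: q = 18.5 × 2.4 = 44.4 kPa.
Cohesion term c·N_c·s_c = 68.6 × 5.14 × 1.3 = 458.39 kPa; surcharge term q·N_q = 44.4 × 1 = 44.4 kPa.
q_ult = 458.39 + 44.4 = 502.79 kPa.
q_net = 502.79 − 44.4 = 458.39 kPa.
q_all(net) = 458.39 / 3 = 152.8 kPa.

q_all(net) ≈ 153 kPa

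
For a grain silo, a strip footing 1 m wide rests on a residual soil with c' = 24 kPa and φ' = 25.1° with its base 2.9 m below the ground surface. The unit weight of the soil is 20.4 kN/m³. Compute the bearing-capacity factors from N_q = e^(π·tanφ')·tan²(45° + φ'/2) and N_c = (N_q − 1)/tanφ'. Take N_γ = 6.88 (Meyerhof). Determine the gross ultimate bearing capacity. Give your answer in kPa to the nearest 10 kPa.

q_ult ≈ 1210 kPa

tan25.1° = 0.4684, so N_q = e^(π×0.4684)·tan²(57.55°) = 4.356 × 2.473 = 10.78.
N_c = (10.78 − 1)/tan25.1° = 20.87.
Effective surcharge at the founding depth q = γ·D_f = 20.4 × 2.9 = 59.16 kPa.
q_ult = c·N_c + q·N_q + 0.5·γ·B·N_γ
     = 24 × 20.867 + 59.16 × 10.775 + 0.5 × 20.4 × 1 × 6.88
     = 500.82 + 637.45 + 70.176 = 1208.4 kPa.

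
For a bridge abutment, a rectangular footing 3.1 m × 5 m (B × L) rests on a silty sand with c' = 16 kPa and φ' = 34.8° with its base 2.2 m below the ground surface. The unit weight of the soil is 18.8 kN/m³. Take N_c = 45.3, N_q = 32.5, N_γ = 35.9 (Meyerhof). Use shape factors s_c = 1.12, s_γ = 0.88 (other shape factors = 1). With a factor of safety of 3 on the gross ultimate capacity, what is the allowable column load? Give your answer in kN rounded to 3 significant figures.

Effective surcharge at the founding depth q = γ·D_f = 18.8 × 2.2 = 41.36 kPa.
q_ult = c·N_c·s_c + q·N_q + 0.5·γ·B·N_γ·s_γ
     = 16 × 45.3 × 1.12 + 41.36 × 32.5 + 0.5 × 18.8 × 3.1 × 35.9 × 0.88
     = 811.78 + 1344.2 + 920.59 = 3076.6 kPa.
Gross allowable pressure q_all = 3076.6 / 3 = 1025.5 kPa.
Footing area = 15.5 m², so allowable column load = 1025.5 × 15.5 = 15896 kN.

P_all ≈ 15900 kN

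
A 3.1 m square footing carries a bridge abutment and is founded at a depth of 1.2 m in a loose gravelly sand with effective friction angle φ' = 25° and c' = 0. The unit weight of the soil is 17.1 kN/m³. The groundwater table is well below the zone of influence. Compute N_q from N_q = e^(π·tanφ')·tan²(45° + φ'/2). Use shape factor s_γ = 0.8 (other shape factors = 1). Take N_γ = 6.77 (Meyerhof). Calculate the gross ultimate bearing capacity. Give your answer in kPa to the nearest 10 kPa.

tan25° = 0.4663, so N_q = e^(π×0.4663)·tan²(57.5°) = 4.327 × 2.464 = 10.66.
Effective surcharge at the founding depth q = γ·D_f = 17.1 × 1.2 = 20.52 kPa.
q_ult = q·N_q + 0.5·γ·B·N_γ·s_γ
     = 20.52 × 10.662 + 0.5 × 17.1 × 3.1 × 6.77 × 0.8
     = 218.79 + 143.55 = 362.34 kPa.

q_ult ≈ 360 kPa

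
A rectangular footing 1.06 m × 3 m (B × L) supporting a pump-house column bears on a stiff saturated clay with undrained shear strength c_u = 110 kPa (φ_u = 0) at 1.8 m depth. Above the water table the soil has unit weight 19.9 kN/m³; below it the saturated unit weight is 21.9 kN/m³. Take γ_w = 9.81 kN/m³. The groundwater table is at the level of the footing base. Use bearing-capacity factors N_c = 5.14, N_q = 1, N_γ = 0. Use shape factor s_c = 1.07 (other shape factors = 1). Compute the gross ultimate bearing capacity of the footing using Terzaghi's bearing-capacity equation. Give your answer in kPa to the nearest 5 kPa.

Overburden at base level: q = 19.9 × 1.8 = 35.82 kPa.
Cohesion term c·N_c·s_c = 110 × 5.14 × 1.07 = 604.98 kPa; surcharge term q·N_q = 35.82 × 1 = 35.82 kPa.
q_ult = 604.98 + 35.82 = 640.8 kPa.

q_ult ≈ 640 kPa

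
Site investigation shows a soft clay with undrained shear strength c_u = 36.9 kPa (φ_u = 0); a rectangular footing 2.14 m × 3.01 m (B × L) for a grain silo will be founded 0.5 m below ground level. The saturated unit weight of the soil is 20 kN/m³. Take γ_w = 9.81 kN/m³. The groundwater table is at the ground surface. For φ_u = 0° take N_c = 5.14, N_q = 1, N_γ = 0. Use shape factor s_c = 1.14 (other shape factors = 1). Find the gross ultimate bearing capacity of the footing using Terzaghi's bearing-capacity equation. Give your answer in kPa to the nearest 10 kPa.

q_ult ≈ 220 kPa

γ' = 20 − 9.81 = 10.19 kN/m³ (submerged throughout). q = 10.19 × 0.5 = 5.095 kPa.
c·N_c·s_c = 36.9 × 5.14 × 1.14 = 216.22 kPa
q·N_q = 5.095 × 1 = 5.095 kPa
q_ult = 216.22 + 5.095 = 221.31 kPa.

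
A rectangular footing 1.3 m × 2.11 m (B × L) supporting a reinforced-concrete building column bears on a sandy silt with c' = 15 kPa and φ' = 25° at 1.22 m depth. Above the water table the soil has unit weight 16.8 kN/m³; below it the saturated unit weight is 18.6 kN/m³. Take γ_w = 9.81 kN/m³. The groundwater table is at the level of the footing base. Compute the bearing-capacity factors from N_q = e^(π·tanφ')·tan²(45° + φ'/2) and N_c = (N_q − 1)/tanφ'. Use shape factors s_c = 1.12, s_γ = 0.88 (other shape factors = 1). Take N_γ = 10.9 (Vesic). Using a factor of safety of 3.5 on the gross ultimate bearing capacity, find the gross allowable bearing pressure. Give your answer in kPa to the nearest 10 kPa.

N_q = e^(π·tan25°)·tan²(57.5°) = 10.66; N_c = (N_q − 1)/tanφ' = 20.72.
Overburden at base level: q = 16.8 × 1.22 = 20.496 kPa.
Below the base the soil is submerged, so the ½γBN_γ term uses γ' = 18.6 − 9.81 = 8.79 kN/m³.
Cohesion term c·N_c·s_c = 15 × 20.721 × 1.12 = 348.1 kPa; surcharge term q·N_q = 20.496 × 10.662 = 218.53 kPa; self-weight term 0.5·γ·B·N_γ·s_γ = 0.5 × 8.79 × 1.3 × 10.9 × 0.88 = 54.804 kPa.
q_ult = 348.1 + 218.53 + 54.804 = 621.44 kPa.
q_all = 621.44 / 3.5 = 177.55 kPa.

q_all ≈ 180 kPa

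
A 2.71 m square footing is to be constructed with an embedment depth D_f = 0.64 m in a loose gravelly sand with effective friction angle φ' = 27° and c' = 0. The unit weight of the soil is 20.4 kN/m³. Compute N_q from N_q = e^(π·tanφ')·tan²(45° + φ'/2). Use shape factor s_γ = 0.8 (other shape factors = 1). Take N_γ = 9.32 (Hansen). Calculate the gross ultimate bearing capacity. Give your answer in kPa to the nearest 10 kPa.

q_ult ≈ 380 kPa

tan27° = 0.5095, so N_q = e^(π×0.5095)·tan²(58.5°) = 4.957 × 2.663 = 13.2.
q = γ·D_f = 20.4 × 0.64 = 13.056 kPa.
q·N_q = 13.056 × 13.199 = 172.33 kPa
0.5·γ·B·N_γ·s_γ = 0.5 × 20.4 × 2.71 × 9.32 × 0.8 = 206.1 kPa
q_ult = 172.33 + 206.1 = 378.43 kPa.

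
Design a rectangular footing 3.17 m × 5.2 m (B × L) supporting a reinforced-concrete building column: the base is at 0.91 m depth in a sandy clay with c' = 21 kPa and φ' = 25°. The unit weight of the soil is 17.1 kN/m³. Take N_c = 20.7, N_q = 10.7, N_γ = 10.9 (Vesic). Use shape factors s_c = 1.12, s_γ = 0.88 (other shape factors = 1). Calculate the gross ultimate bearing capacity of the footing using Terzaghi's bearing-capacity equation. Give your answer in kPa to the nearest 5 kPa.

Effective surcharge at the founding depth q = γ·D_f = 17.1 × 0.91 = 15.561 kPa.
q_ult = c·N_c·s_c + q·N_q + 0.5·γ·B·N_γ·s_γ
     = 21 × 20.7 × 1.12 + 15.561 × 10.7 + 0.5 × 17.1 × 3.17 × 10.9 × 0.88
     = 486.86 + 166.5 + 259.98 = 913.34 kPa.

q_ult ≈ 915 kPa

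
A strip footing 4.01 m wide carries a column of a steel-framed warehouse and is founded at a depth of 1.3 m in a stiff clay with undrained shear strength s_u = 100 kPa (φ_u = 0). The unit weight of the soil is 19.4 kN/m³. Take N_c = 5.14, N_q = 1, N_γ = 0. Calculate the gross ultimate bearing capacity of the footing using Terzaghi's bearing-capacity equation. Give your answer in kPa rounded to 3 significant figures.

Effective surcharge at the founding depth q = γ·D_f = 19.4 × 1.3 = 25.22 kPa.
q_ult = c·N_c + q·N_q
     = 100 × 5.14 + 25.22 × 1
     = 514 + 25.22 = 539.22 kPa.

q_ult ≈ 539 kPa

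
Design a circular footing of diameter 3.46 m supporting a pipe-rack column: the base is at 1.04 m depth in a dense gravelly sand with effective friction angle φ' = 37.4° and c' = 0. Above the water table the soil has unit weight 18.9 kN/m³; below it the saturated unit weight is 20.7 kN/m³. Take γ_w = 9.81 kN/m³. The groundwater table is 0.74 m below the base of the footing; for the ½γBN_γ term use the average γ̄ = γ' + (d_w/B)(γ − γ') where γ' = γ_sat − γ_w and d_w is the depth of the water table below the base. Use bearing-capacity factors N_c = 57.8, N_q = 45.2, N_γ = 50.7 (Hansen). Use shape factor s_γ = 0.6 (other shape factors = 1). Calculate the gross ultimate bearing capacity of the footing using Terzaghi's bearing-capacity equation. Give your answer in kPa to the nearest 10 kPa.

q_ult ≈ 1550 kPa

Effective surcharge at the founding depth q = γ·D_f = 18.9 × 1.04 = 19.656 kPa.
With d_w = 0.74 m < B, γ̄ = 10.89 + (0.74/3.46) × (18.9 − 10.89) = 12.603 kN/m³.
q_ult = q·N_q + 0.5·γ·B·N_γ·s_γ
     = 19.656 × 45.2 + 0.5 × 12.603 × 3.46 × 50.7 × 0.6
     = 888.45 + 663.26 = 1551.7 kPa.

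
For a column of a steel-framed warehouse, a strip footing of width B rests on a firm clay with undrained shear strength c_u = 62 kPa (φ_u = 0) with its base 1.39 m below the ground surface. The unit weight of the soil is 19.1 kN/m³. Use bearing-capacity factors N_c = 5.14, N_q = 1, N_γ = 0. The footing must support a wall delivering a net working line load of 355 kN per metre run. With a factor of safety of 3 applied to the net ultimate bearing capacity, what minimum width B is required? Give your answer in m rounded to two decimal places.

q = γ·D_f = 19.1 × 1.39 = 26.549 kPa.
c·N_c = 62 × 5.14 = 318.68 kPa
q·N_q = 26.549 × 1 = 26.549 kPa
q_ult = 318.68 + 26.549 = 345.23 kPa.
For φ = 0 the ½γBN_γ term vanishes, so q_ult is independent of B. q_net = 345.23 − 26.549 = 318.68 kPa; q_all(net) = 318.68/3 = 106.23 kPa.
Required width B = w / q_all(net) = 355 / 106.23 = 3.342 m.

B = 3.34 m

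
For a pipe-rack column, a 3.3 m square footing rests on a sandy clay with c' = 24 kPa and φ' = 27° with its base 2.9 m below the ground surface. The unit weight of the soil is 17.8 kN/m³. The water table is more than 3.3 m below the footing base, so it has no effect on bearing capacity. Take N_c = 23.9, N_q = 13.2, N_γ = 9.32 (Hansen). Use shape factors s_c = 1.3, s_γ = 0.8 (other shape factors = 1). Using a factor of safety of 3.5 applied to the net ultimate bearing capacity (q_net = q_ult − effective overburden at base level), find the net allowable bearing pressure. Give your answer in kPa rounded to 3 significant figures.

Effective surcharge at the founding depth q = γ·D_f = 17.8 × 2.9 = 51.62 kPa.
q_ult = c·N_c·s_c + q·N_q + 0.5·γ·B·N_γ·s_γ
     = 24 × 23.9 × 1.3 + 51.62 × 13.2 + 0.5 × 17.8 × 3.3 × 9.32 × 0.8
     = 745.68 + 681.38 + 218.98 = 1646 kPa.
Net ultimate: q_net = 1646 − 51.62 = 1594.4 kPa.
q_all(net) = 1594.4 / 3.5 = 455.55 kPa.

q_all(net) ≈ 456 kPa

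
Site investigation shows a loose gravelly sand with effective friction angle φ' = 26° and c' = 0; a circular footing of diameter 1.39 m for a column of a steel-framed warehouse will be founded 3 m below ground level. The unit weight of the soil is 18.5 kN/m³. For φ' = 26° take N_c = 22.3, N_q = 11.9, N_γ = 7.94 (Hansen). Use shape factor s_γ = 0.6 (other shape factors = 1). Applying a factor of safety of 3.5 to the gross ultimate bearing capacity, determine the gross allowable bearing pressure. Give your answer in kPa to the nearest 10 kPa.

q_all ≈ 210 kPa

q = γ·D_f = 18.5 × 3 = 55.5 kPa.
q·N_q = 55.5 × 11.9 = 660.45 kPa
0.5·γ·B·N_γ·s_γ = 0.5 × 18.5 × 1.39 × 7.94 × 0.6 = 61.253 kPa
q_ult = 660.45 + 61.253 = 721.7 kPa.
q_all = q_ult / FS = 721.7 / 3.5 = 206.2 kPa.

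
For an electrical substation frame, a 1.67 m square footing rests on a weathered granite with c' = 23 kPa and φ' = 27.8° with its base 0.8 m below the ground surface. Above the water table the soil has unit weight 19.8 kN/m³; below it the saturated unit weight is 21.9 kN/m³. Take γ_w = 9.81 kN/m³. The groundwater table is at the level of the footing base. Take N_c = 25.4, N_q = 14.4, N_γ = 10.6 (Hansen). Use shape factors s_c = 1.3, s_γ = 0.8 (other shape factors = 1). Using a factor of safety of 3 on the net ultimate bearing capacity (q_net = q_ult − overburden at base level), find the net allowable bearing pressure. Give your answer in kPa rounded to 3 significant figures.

q = γ·D_f = 19.8 × 0.8 = 15.84 kPa.
For the ½γBN_γ term take γ' = 21.9 − 9.81 = 12.09 kN/m³ (soil below base is submerged).
c·N_c·s_c = 23 × 25.4 × 1.3 = 759.46 kPa
q·N_q = 15.84 × 14.4 = 228.1 kPa
0.5·γ·B·N_γ·s_γ = 0.5 × 12.09 × 1.67 × 10.6 × 0.8 = 85.607 kPa
q_ult = 759.46 + 228.1 + 85.607 = 1073.2 kPa.
q_net = 1073.2 − 15.84 = 1057.3 kPa.
q_all(net) = 1057.3 / 3 = 352.44 kPa.

q_all(net) ≈ 352 kPa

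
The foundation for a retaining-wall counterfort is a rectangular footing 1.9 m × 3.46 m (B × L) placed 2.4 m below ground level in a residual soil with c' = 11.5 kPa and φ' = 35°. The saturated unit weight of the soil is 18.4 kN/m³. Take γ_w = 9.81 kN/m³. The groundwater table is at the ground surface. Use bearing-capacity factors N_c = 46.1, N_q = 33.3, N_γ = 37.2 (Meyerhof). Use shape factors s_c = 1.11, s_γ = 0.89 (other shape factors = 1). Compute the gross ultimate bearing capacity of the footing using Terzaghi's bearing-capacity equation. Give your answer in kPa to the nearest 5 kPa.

Water table at ground surface, so effective unit weight γ' = 18.4 − 9.81 = 8.59 kN/m³ is used throughout; overburden q = 8.59 × 2.4 = 20.616 kPa; the same γ' applies in the ½γBN_γ term.
Cohesion term c·N_c·s_c = 11.5 × 46.1 × 1.11 = 588.47 kPa; surcharge term q·N_q = 20.616 × 33.3 = 686.51 kPa; self-weight term 0.5·γ·B·N_γ·s_γ = 0.5 × 8.59 × 1.9 × 37.2 × 0.89 = 270.18 kPa.
q_ult = 588.47 + 686.51 + 270.18 = 1545.2 kPa.

q_ult ≈ 1545 kPa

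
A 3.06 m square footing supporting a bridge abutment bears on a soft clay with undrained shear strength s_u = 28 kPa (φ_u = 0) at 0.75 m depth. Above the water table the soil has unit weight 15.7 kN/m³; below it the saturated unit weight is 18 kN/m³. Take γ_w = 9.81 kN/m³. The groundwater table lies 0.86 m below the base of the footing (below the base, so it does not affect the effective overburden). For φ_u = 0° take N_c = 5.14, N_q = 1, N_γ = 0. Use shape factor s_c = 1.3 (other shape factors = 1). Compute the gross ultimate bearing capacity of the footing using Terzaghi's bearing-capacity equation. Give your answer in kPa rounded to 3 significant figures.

Effective surcharge at the founding depth q = γ·D_f = 15.7 × 0.75 = 11.775 kPa.
q_ult = c·N_c·s_c + q·N_q
     = 28 × 5.14 × 1.3 + 11.775 × 1
     = 187.1 + 11.775 = 198.87 kPa.

q_ult ≈ 199 kPa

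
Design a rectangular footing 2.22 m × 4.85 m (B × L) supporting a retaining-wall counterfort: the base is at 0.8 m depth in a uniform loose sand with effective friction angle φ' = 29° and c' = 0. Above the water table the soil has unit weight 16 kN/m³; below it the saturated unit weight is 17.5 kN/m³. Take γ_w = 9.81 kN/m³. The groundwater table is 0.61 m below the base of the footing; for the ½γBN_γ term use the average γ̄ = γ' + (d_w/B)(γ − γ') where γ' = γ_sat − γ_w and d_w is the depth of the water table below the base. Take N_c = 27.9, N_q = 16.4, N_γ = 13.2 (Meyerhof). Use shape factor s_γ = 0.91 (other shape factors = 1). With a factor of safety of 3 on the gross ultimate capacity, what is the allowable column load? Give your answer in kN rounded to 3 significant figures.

q = γ·D_f = 16 × 0.8 = 12.8 kPa.
γ' = 7.69 kN/m³; averaging over the depth B below the base, γ̄ = γ' + (d_w/B)(γ − γ') = 9.9734 kN/m³.
q·N_q = 12.8 × 16.4 = 209.92 kPa
0.5·γ·B·N_γ·s_γ = 0.5 × 9.9734 × 2.22 × 13.2 × 0.91 = 132.98 kPa
q_ult = 209.92 + 132.98 = 342.9 kPa.
Gross allowable pressure q_all = 342.9 / 3 = 114.3 kPa.
Footing area = 10.767 m², so allowable column load = 114.3 × 10.767 = 1230.7 kN.

P_all ≈ 1230 kN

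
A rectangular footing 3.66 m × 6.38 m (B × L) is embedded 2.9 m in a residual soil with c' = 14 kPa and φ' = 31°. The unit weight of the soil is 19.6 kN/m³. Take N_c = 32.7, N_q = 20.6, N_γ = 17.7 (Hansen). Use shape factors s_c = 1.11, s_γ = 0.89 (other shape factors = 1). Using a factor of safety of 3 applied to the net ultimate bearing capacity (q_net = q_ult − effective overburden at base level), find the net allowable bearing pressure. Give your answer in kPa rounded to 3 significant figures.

q = γ·D_f = 19.6 × 2.9 = 56.84 kPa.
c·N_c·s_c = 14 × 32.7 × 1.11 = 508.16 kPa
q·N_q = 56.84 × 20.6 = 1170.9 kPa
0.5·γ·B·N_γ·s_γ = 0.5 × 19.6 × 3.66 × 17.7 × 0.89 = 565.03 kPa
q_ult = 508.16 + 1170.9 + 565.03 = 2244.1 kPa.
Net ultimate: q_net = 2244.1 − 56.84 = 2187.3 kPa.
q_all(net) = 2187.3 / 3 = 729.08 kPa.

q_all(net) ≈ 729 kPa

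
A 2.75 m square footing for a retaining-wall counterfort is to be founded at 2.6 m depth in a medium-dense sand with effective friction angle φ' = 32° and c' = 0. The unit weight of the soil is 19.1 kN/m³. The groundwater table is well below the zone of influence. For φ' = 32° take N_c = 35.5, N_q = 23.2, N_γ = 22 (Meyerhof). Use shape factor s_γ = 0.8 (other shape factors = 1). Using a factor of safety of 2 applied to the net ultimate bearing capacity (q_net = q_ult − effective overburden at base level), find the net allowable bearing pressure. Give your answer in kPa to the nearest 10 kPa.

q_all(net) ≈ 780 kPa

Overburden at base level: q = 19.1 × 2.6 = 49.66 kPa.
Surcharge term q·N_q = 49.66 × 23.2 = 1152.1 kPa; self-weight term 0.5·γ·B·N_γ·s_γ = 0.5 × 19.1 × 2.75 × 22 × 0.8 = 462.22 kPa.
q_ult = 1152.1 + 462.22 = 1614.3 kPa.
Net ultimate: q_net = 1614.3 − 49.66 = 1564.7 kPa.
q_all(net) = 1564.7 / 2 = 782.34 kPa.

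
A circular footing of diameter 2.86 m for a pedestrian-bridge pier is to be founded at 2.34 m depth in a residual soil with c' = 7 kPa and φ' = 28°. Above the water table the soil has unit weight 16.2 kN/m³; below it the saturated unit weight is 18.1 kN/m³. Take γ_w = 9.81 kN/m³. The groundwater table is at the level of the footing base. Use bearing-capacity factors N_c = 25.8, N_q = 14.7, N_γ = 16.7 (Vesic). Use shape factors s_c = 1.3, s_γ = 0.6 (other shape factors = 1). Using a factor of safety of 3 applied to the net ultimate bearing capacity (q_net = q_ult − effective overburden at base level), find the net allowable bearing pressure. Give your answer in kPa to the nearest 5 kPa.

q_all(net) ≈ 290 kPa

Overburden at base level: q = 16.2 × 2.34 = 37.908 kPa.
Below the base the soil is submerged, so the ½γBN_γ term uses γ' = 18.1 − 9.81 = 8.29 kN/m³.
Cohesion term c·N_c·s_c = 7 × 25.8 × 1.3 = 234.78 kPa; surcharge term q·N_q = 37.908 × 14.7 = 557.25 kPa; self-weight term 0.5·γ·B·N_γ·s_γ = 0.5 × 8.29 × 2.86 × 16.7 × 0.6 = 118.78 kPa.
q_ult = 234.78 + 557.25 + 118.78 = 910.81 kPa.
Net ultimate: q_net = 910.81 − 37.908 = 872.9 kPa.
q_all(net) = 872.9 / 3 = 290.97 kPa.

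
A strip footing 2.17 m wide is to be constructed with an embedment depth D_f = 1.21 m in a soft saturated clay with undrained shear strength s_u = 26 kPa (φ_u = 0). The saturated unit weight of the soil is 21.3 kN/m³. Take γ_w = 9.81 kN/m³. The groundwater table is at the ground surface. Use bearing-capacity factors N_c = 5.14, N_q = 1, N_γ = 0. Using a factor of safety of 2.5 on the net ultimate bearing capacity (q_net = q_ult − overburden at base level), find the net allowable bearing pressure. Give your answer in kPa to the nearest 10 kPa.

Water table at ground surface, so effective unit weight γ' = 21.3 − 9.81 = 11.49 kN/m³ is used throughout; overburden q = 11.49 × 1.21 = 13.903 kPa.
Cohesion term c·N_c = 26 × 5.14 = 133.64 kPa; surcharge term q·N_q = 13.903 × 1 = 13.903 kPa.
q_ult = 133.64 + 13.903 = 147.54 kPa.
q_net = 147.54 − 13.903 = 133.64 kPa.
q_all(net) = 133.64 / 2.5 = 53.456 kPa.

q_all(net) ≈ 50 kPa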